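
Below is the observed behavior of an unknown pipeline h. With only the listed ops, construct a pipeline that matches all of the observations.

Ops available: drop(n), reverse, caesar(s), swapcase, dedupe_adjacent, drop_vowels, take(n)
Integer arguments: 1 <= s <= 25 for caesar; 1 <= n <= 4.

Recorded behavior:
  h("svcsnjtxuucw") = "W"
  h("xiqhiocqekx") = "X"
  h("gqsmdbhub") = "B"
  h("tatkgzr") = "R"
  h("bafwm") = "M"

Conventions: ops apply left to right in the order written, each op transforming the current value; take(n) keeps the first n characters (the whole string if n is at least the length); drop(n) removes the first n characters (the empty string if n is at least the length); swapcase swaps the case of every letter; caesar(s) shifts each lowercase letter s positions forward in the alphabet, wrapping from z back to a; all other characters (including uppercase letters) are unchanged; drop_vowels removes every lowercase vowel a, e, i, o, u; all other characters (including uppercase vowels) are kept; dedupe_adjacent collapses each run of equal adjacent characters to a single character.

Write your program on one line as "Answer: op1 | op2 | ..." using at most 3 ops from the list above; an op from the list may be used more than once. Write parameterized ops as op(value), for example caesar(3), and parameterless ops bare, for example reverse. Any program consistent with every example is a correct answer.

swapcase | reverse | take(1)

Check, running the answer program on each example:
  "svcsnjtxuucw" -> "SVCSNJTXUUCW" -> "WCUUXTJNSCVS" -> "W"
  "xiqhiocqekx" -> "XIQHIOCQEKX" -> "XKEQCOIHQIX" -> "X"
  "gqsmdbhub" -> "GQSMDBHUB" -> "BUHBDMSQG" -> "B"
  "tatkgzr" -> "TATKGZR" -> "RZGKTAT" -> "R"
  "bafwm" -> "BAFWM" -> "MWFAB" -> "M"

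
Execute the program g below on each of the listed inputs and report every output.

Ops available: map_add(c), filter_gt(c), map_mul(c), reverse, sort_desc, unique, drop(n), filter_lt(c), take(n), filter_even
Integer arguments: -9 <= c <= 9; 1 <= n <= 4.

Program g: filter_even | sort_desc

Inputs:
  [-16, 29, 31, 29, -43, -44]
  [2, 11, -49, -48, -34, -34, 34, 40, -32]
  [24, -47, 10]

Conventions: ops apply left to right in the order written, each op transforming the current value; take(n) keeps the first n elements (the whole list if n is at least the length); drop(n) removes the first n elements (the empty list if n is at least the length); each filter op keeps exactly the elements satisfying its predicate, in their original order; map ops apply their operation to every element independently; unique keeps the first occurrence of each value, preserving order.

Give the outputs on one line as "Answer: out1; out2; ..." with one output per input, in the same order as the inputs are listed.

[-16, -44]; [40, 34, 2, -32, -34, -34, -48]; [24, 10]

Execution, op by op:
  [-16, 29, 31, 29, -43, -44] -> [-16, -44] -> [-16, -44]
  [2, 11, -49, -48, -34, -34, 34, 40, -32] -> [2, -48, -34, -34, 34, 40, -32] -> [40, 34, 2, -32, -34, -34, -48]
  [24, -47, 10] -> [24, 10] -> [24, 10]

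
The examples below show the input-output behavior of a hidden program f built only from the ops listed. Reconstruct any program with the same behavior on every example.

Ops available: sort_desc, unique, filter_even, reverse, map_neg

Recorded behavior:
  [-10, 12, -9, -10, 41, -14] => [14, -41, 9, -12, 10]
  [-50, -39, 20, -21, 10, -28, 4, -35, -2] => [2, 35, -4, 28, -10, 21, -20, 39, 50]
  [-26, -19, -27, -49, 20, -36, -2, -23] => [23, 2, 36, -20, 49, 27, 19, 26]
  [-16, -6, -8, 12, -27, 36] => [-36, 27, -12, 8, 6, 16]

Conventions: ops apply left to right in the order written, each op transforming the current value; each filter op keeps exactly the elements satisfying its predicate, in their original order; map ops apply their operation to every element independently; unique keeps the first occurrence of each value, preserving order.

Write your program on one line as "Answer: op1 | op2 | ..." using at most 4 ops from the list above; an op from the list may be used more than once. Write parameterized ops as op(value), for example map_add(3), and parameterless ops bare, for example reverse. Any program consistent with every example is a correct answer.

map_neg | unique | reverse

Check, running the answer program on each example:
  [-10, 12, -9, -10, 41, -14] -> [10, -12, 9, 10, -41, 14] -> [10, -12, 9, -41, 14] -> [14, -41, 9, -12, 10]
  [-50, -39, 20, -21, 10, -28, 4, -35, -2] -> [50, 39, -20, 21, -10, 28, -4, 35, 2] -> [50, 39, -20, 21, -10, 28, -4, 35, 2] -> [2, 35, -4, 28, -10, 21, -20, 39, 50]
  [-26, -19, -27, -49, 20, -36, -2, -23] -> [26, 19, 27, 49, -20, 36, 2, 23] -> [26, 19, 27, 49, -20, 36, 2, 23] -> [23, 2, 36, -20, 49, 27, 19, 26]
  [-16, -6, -8, 12, -27, 36] -> [16, 6, 8, -12, 27, -36] -> [16, 6, 8, -12, 27, -36] -> [-36, 27, -12, 8, 6, 16]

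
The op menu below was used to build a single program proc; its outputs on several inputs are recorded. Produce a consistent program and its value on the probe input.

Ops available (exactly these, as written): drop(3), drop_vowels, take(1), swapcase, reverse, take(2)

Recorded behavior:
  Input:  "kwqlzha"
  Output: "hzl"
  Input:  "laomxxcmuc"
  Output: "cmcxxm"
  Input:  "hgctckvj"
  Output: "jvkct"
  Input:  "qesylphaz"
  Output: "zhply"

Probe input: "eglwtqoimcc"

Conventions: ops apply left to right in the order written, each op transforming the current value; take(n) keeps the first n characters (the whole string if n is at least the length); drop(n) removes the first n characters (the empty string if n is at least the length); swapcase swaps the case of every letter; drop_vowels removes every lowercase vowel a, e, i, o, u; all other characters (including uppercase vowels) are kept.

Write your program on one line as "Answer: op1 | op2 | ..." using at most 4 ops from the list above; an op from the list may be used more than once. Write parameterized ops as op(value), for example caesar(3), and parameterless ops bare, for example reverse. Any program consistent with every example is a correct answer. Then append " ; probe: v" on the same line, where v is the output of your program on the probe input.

drop(3) | drop_vowels | reverse ; probe: "ccmqtw"

Check, running the answer program on each example:
  "kwqlzha" -> "lzha" -> "lzh" -> "hzl"
  "laomxxcmuc" -> "mxxcmuc" -> "mxxcmc" -> "cmcxxm"
  "hgctckvj" -> "tckvj" -> "tckvj" -> "jvkct"
  "qesylphaz" -> "ylphaz" -> "ylphz" -> "zhply"
  probe: "eglwtqoimcc" -> "wtqoimcc" -> "wtqmcc" -> "ccmqtw"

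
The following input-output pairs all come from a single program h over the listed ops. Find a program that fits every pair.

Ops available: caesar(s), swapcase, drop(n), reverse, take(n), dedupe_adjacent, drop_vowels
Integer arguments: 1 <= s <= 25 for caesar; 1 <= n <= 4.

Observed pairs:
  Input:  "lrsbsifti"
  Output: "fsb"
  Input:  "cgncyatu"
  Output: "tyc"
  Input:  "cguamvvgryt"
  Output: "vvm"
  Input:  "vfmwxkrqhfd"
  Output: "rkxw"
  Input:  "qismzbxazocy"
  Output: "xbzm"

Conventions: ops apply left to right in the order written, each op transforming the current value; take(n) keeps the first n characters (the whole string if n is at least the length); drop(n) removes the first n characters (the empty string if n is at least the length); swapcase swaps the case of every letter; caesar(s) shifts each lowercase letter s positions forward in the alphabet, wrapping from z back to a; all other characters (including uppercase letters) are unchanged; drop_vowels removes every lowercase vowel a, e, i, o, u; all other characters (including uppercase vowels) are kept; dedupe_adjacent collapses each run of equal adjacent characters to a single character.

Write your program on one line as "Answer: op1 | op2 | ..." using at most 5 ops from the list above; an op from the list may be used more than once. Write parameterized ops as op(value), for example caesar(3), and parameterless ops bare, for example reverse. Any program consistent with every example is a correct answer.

drop(1) | drop(2) | take(4) | reverse | drop_vowels

Check, running the answer program on each example:
  "lrsbsifti" -> "rsbsifti" -> "bsifti" -> "bsif" -> "fisb" -> "fsb"
  "cgncyatu" -> "gncyatu" -> "cyatu" -> "cyat" -> "tayc" -> "tyc"
  "cguamvvgryt" -> "guamvvgryt" -> "amvvgryt" -> "amvv" -> "vvma" -> "vvm"
  "vfmwxkrqhfd" -> "fmwxkrqhfd" -> "wxkrqhfd" -> "wxkr" -> "rkxw" -> "rkxw"
  "qismzbxazocy" -> "ismzbxazocy" -> "mzbxazocy" -> "mzbx" -> "xbzm" -> "xbzm"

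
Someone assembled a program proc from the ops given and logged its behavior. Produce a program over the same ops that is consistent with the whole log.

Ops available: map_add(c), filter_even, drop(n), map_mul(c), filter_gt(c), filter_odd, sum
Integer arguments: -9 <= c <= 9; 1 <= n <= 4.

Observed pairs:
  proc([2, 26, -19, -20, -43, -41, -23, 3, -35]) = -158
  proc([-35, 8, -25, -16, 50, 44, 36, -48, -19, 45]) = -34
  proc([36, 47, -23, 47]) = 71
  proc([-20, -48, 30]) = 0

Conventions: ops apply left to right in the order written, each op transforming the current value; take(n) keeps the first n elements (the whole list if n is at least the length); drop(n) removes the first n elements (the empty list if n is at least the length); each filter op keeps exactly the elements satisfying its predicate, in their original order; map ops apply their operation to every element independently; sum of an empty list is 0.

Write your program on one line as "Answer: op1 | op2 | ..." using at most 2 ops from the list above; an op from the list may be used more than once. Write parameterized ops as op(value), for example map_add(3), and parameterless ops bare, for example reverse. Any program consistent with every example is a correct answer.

filter_odd | sum

Check, running the answer program on each example:
  [2, 26, -19, -20, -43, -41, -23, 3, -35] -> [-19, -43, -41, -23, 3, -35] -> -158
  [-35, 8, -25, -16, 50, 44, 36, -48, -19, 45] -> [-35, -25, -19, 45] -> -34
  [36, 47, -23, 47] -> [47, -23, 47] -> 71
  [-20, -48, 30] -> [] -> 0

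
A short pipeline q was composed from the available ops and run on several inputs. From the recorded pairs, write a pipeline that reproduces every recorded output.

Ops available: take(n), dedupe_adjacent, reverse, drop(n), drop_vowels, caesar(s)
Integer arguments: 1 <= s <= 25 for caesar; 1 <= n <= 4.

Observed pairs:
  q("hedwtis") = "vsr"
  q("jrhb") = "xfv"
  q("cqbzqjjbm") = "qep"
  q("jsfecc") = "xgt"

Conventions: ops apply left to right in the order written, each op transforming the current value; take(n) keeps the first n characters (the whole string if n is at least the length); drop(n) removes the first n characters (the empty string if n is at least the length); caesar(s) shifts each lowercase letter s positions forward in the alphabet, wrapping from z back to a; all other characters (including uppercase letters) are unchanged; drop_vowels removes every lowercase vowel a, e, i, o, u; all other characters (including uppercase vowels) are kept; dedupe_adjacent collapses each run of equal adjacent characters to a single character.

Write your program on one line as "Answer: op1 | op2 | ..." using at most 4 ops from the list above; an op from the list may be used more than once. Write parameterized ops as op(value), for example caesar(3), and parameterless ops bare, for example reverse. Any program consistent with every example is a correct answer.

caesar(25) | take(3) | caesar(15)

Check, running the answer program on each example:
  "hedwtis" -> "gdcvshr" -> "gdc" -> "vsr"
  "jrhb" -> "iqga" -> "iqg" -> "xfv"
  "cqbzqjjbm" -> "bpaypiial" -> "bpa" -> "qep"
  "jsfecc" -> "iredbb" -> "ire" -> "xgt"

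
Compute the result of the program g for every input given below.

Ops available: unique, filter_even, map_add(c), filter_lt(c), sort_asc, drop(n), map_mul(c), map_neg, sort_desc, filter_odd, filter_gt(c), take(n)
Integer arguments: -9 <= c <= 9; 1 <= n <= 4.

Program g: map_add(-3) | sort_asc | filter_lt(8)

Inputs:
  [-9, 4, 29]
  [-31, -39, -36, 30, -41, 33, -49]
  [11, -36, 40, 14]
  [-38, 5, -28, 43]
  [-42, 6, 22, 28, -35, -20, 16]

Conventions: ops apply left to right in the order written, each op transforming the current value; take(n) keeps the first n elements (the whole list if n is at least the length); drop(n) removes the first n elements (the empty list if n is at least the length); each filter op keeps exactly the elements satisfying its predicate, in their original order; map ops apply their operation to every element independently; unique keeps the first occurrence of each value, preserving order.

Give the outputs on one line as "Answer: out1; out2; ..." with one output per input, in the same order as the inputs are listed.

[-12, 1]; [-52, -44, -42, -39, -34]; [-39]; [-41, -31, 2]; [-45, -38, -23, 3]

Execution, op by op:
  [-9, 4, 29] -> [-12, 1, 26] -> [-12, 1, 26] -> [-12, 1]
  [-31, -39, -36, 30, -41, 33, -49] -> [-34, -42, -39, 27, -44, 30, -52] -> [-52, -44, -42, -39, -34, 27, 30] -> [-52, -44, -42, -39, -34]
  [11, -36, 40, 14] -> [8, -39, 37, 11] -> [-39, 8, 11, 37] -> [-39]
  [-38, 5, -28, 43] -> [-41, 2, -31, 40] -> [-41, -31, 2, 40] -> [-41, -31, 2]
  [-42, 6, 22, 28, -35, -20, 16] -> [-45, 3, 19, 25, -38, -23, 13] -> [-45, -38, -23, 3, 13, 19, 25] -> [-45, -38, -23, 3]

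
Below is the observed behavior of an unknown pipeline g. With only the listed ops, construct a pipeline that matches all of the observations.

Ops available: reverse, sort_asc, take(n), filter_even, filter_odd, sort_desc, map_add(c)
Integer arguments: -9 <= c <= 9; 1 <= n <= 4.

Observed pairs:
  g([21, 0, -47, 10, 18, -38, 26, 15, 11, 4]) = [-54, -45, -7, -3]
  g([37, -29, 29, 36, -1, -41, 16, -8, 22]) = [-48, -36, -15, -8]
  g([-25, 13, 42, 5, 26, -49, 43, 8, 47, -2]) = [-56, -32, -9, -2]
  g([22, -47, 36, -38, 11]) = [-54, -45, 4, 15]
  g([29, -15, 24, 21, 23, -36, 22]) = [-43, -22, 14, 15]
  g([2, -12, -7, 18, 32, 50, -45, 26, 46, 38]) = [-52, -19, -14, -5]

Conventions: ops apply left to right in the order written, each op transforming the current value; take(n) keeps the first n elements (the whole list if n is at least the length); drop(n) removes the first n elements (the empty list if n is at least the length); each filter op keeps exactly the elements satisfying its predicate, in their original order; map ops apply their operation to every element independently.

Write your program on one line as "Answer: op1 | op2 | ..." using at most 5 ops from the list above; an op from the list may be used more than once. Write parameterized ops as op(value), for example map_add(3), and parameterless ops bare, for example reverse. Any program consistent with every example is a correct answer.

map_add(-8) | map_add(1) | reverse | sort_asc | take(4)

Check, running the answer program on each example:
  [21, 0, -47, 10, 18, -38, 26, 15, 11, 4] -> [13, -8, -55, 2, 10, -46, 18, 7, 3, -4] -> [14, -7, -54, 3, 11, -45, 19, 8, 4, -3] -> [-3, 4, 8, 19, -45, 11, 3, -54, -7, 14] -> [-54, -45, -7, -3, 3, 4, 8, 11, 14, 19] -> [-54, -45, -7, -3]
  [37, -29, 29, 36, -1, -41, 16, -8, 22] -> [29, -37, 21, 28, -9, -49, 8, -16, 14] -> [30, -36, 22, 29, -8, -48, 9, -15, 15] -> [15, -15, 9, -48, -8, 29, 22, -36, 30] -> [-48, -36, -15, -8, 9, 15, 22, 29, 30] -> [-48, -36, -15, -8]
  [-25, 13, 42, 5, 26, -49, 43, 8, 47, -2] -> [-33, 5, 34, -3, 18, -57, 35, 0, 39, -10] -> [-32, 6, 35, -2, 19, -56, 36, 1, 40, -9] -> [-9, 40, 1, 36, -56, 19, -2, 35, 6, -32] -> [-56, -32, -9, -2, 1, 6, 19, 35, 36, 40] -> [-56, -32, -9, -2]
  [22, -47, 36, -38, 11] -> [14, -55, 28, -46, 3] -> [15, -54, 29, -45, 4] -> [4, -45, 29, -54, 15] -> [-54, -45, 4, 15, 29] -> [-54, -45, 4, 15]
  [29, -15, 24, 21, 23, -36, 22] -> [21, -23, 16, 13, 15, -44, 14] -> [22, -22, 17, 14, 16, -43, 15] -> [15, -43, 16, 14, 17, -22, 22] -> [-43, -22, 14, 15, 16, 17, 22] -> [-43, -22, 14, 15]
  [2, -12, -7, 18, 32, 50, -45, 26, 46, 38] -> [-6, -20, -15, 10, 24, 42, -53, 18, 38, 30] -> [-5, -19, -14, 11, 25, 43, -52, 19, 39, 31] -> [31, 39, 19, -52, 43, 25, 11, -14, -19, -5] -> [-52, -19, -14, -5, 11, 19, 25, 31, 39, 43] -> [-52, -19, -14, -5]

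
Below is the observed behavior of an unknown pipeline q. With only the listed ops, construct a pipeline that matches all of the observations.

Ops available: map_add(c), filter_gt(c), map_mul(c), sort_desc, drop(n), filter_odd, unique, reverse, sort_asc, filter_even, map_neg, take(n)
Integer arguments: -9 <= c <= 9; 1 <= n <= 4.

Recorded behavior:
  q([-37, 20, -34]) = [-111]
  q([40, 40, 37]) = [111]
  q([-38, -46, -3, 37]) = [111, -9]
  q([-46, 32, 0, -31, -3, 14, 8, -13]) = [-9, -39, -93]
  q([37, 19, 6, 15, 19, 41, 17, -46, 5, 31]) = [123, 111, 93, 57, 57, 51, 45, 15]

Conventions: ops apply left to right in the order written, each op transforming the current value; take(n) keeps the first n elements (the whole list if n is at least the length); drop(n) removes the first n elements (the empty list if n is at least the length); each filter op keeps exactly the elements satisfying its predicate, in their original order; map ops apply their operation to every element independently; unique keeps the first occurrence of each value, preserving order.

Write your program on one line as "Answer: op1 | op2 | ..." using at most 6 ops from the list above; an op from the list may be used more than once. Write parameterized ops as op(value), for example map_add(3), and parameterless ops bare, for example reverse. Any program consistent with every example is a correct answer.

map_neg | filter_odd | sort_desc | map_mul(-3) | sort_desc

Check, running the answer program on each example:
  [-37, 20, -34] -> [37, -20, 34] -> [37] -> [37] -> [-111] -> [-111]
  [40, 40, 37] -> [-40, -40, -37] -> [-37] -> [-37] -> [111] -> [111]
  [-38, -46, -3, 37] -> [38, 46, 3, -37] -> [3, -37] -> [3, -37] -> [-9, 111] -> [111, -9]
  [-46, 32, 0, -31, -3, 14, 8, -13] -> [46, -32, 0, 31, 3, -14, -8, 13] -> [31, 3, 13] -> [31, 13, 3] -> [-93, -39, -9] -> [-9, -39, -93]
  [37, 19, 6, 15, 19, 41, 17, -46, 5, 31] -> [-37, -19, -6, -15, -19, -41, -17, 46, -5, -31] -> [-37, -19, -15, -19, -41, -17, -5, -31] -> [-5, -15, -17, -19, -19, -31, -37, -41] -> [15, 45, 51, 57, 57, 93, 111, 123] -> [123, 111, 93, 57, 57, 51, 45, 15]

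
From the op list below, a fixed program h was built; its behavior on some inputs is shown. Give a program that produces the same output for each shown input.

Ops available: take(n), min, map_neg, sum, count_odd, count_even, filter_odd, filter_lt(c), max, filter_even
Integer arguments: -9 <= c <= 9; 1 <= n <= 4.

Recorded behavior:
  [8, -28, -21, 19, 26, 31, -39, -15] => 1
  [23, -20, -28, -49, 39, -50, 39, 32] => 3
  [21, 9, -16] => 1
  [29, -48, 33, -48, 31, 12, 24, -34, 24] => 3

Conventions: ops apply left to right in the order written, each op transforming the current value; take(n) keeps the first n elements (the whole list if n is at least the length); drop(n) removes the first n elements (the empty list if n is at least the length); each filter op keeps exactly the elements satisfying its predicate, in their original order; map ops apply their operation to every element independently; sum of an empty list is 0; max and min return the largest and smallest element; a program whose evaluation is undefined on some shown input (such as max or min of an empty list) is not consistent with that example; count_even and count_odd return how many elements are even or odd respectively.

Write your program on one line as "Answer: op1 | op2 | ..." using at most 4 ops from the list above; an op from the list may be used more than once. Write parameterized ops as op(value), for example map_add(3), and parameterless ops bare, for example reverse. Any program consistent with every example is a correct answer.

filter_lt(-6) | map_neg | count_even

Check, running the answer program on each example:
  [8, -28, -21, 19, 26, 31, -39, -15] -> [-28, -21, -39, -15] -> [28, 21, 39, 15] -> 1
  [23, -20, -28, -49, 39, -50, 39, 32] -> [-20, -28, -49, -50] -> [20, 28, 49, 50] -> 3
  [21, 9, -16] -> [-16] -> [16] -> 1
  [29, -48, 33, -48, 31, 12, 24, -34, 24] -> [-48, -48, -34] -> [48, 48, 34] -> 3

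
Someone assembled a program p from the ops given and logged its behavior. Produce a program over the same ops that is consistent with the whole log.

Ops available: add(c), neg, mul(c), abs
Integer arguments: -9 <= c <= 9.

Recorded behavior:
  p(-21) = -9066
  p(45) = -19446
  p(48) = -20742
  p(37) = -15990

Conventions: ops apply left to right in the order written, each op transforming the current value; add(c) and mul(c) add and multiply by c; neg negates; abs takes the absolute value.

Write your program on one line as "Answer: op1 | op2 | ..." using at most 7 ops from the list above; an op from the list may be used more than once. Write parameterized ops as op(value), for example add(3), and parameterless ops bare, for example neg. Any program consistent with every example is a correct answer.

mul(-9) | mul(-4) | mul(6) | add(3) | abs | mul(-2)

Check, running the answer program on each example:
  -21 -> 189 -> -756 -> -4536 -> -4533 -> 4533 -> -9066
  45 -> -405 -> 1620 -> 9720 -> 9723 -> 9723 -> -19446
  48 -> -432 -> 1728 -> 10368 -> 10371 -> 10371 -> -20742
  37 -> -333 -> 1332 -> 7992 -> 7995 -> 7995 -> -15990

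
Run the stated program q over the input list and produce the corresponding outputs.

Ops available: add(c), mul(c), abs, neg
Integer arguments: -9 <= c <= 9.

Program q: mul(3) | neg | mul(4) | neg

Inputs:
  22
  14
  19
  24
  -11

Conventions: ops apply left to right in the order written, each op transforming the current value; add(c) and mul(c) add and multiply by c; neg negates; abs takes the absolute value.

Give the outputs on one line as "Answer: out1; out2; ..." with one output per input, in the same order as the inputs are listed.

Execution, op by op:
  22 -> 66 -> -66 -> -264 -> 264
  14 -> 42 -> -42 -> -168 -> 168
  19 -> 57 -> -57 -> -228 -> 228
  24 -> 72 -> -72 -> -288 -> 288
  -11 -> -33 -> 33 -> 132 -> -132

264; 168; 228; 288; -132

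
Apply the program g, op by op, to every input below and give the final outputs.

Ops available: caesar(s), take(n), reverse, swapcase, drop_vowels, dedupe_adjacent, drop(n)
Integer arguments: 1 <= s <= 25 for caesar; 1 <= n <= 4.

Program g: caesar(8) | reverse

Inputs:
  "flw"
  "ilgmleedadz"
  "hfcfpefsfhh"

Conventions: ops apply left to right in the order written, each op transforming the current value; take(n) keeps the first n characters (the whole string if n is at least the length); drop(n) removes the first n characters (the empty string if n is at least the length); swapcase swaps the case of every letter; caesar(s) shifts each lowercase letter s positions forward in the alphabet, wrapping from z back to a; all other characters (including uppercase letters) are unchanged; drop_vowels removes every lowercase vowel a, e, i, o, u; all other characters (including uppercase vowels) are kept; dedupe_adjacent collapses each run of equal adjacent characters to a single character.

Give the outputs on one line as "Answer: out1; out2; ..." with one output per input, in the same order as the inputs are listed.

"etn"; "hlilmmtuotq"; "ppnanmxnknp"

Execution, op by op:
  "flw" -> "nte" -> "etn"
  "ilgmleedadz" -> "qtoutmmlilh" -> "hlilmmtuotq"
  "hfcfpefsfhh" -> "pnknxmnanpp" -> "ppnanmxnknp"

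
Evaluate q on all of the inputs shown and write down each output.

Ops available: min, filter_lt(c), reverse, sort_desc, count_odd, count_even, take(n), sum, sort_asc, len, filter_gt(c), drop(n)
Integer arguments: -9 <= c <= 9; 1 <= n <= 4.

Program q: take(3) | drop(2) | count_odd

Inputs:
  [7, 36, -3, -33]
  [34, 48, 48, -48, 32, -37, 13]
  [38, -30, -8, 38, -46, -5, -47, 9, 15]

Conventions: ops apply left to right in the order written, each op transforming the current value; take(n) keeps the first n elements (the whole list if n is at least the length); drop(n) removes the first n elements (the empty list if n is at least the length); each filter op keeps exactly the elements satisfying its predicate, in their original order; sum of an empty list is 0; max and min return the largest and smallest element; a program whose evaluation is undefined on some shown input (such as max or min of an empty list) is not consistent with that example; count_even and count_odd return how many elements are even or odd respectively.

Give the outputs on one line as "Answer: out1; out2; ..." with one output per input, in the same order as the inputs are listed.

1; 0; 0

Execution, op by op:
  [7, 36, -3, -33] -> [7, 36, -3] -> [-3] -> 1
  [34, 48, 48, -48, 32, -37, 13] -> [34, 48, 48] -> [48] -> 0
  [38, -30, -8, 38, -46, -5, -47, 9, 15] -> [38, -30, -8] -> [-8] -> 0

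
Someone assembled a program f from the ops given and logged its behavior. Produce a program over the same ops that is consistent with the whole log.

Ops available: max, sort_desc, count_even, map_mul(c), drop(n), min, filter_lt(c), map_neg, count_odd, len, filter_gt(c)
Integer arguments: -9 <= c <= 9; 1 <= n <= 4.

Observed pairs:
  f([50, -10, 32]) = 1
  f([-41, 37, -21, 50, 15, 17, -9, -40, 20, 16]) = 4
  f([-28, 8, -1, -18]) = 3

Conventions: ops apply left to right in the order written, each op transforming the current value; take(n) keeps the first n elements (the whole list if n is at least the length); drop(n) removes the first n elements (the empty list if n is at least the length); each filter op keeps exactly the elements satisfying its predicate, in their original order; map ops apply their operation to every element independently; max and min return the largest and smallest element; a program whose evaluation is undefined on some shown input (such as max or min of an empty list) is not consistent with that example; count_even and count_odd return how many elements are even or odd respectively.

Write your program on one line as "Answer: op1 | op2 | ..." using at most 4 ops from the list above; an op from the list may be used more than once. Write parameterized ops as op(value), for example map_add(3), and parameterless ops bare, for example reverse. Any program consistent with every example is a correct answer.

sort_desc | map_mul(5) | filter_lt(5) | len

Check, running the answer program on each example:
  [50, -10, 32] -> [50, 32, -10] -> [250, 160, -50] -> [-50] -> 1
  [-41, 37, -21, 50, 15, 17, -9, -40, 20, 16] -> [50, 37, 20, 17, 16, 15, -9, -21, -40, -41] -> [250, 185, 100, 85, 80, 75, -45, -105, -200, -205] -> [-45, -105, -200, -205] -> 4
  [-28, 8, -1, -18] -> [8, -1, -18, -28] -> [40, -5, -90, -140] -> [-5, -90, -140] -> 3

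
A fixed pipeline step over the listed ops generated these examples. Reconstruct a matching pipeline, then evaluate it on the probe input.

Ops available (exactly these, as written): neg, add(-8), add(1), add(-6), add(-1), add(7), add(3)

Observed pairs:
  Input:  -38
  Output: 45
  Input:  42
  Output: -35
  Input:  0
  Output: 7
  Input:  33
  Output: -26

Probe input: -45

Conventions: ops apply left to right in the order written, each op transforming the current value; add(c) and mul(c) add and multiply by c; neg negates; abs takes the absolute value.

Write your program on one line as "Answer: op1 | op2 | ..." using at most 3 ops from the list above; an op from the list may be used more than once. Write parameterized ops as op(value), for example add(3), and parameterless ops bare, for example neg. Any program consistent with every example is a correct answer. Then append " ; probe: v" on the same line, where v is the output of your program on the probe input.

add(-6) | neg | add(1) ; probe: 52

Check, running the answer program on each example:
  -38 -> -44 -> 44 -> 45
  42 -> 36 -> -36 -> -35
  0 -> -6 -> 6 -> 7
  33 -> 27 -> -27 -> -26
  probe: -45 -> -51 -> 51 -> 52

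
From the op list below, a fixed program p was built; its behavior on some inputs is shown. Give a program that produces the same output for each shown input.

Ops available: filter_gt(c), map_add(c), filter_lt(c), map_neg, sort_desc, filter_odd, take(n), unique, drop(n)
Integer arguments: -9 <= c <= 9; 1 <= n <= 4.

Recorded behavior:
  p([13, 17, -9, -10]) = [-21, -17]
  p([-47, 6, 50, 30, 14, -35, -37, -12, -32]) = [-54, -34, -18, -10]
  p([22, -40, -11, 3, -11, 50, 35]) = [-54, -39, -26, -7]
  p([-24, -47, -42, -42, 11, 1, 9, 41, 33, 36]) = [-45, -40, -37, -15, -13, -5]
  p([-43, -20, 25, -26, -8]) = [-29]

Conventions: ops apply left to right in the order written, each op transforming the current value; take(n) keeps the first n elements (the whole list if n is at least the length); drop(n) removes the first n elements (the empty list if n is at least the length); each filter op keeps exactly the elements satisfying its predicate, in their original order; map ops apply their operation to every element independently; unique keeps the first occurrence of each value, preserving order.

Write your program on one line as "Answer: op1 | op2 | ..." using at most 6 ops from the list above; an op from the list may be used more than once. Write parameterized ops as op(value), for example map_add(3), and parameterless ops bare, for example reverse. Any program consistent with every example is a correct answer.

filter_gt(-1) | sort_desc | map_neg | map_add(5) | map_add(-9)

Check, running the answer program on each example:
  [13, 17, -9, -10] -> [13, 17] -> [17, 13] -> [-17, -13] -> [-12, -8] -> [-21, -17]
  [-47, 6, 50, 30, 14, -35, -37, -12, -32] -> [6, 50, 30, 14] -> [50, 30, 14, 6] -> [-50, -30, -14, -6] -> [-45, -25, -9, -1] -> [-54, -34, -18, -10]
  [22, -40, -11, 3, -11, 50, 35] -> [22, 3, 50, 35] -> [50, 35, 22, 3] -> [-50, -35, -22, -3] -> [-45, -30, -17, 2] -> [-54, -39, -26, -7]
  [-24, -47, -42, -42, 11, 1, 9, 41, 33, 36] -> [11, 1, 9, 41, 33, 36] -> [41, 36, 33, 11, 9, 1] -> [-41, -36, -33, -11, -9, -1] -> [-36, -31, -28, -6, -4, 4] -> [-45, -40, -37, -15, -13, -5]
  [-43, -20, 25, -26, -8] -> [25] -> [25] -> [-25] -> [-20] -> [-29]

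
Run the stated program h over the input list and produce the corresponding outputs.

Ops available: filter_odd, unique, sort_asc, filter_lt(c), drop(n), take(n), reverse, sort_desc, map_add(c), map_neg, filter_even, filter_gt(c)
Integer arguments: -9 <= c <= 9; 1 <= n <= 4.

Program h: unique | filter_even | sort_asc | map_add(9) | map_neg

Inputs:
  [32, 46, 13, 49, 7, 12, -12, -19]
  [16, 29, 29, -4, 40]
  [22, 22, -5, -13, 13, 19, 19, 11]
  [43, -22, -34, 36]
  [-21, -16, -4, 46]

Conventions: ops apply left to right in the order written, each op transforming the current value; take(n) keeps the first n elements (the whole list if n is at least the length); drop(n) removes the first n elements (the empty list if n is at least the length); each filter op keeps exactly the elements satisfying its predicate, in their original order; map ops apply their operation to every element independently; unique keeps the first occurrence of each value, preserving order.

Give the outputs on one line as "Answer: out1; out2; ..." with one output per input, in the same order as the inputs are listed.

Execution, op by op:
  [32, 46, 13, 49, 7, 12, -12, -19] -> [32, 46, 13, 49, 7, 12, -12, -19] -> [32, 46, 12, -12] -> [-12, 12, 32, 46] -> [-3, 21, 41, 55] -> [3, -21, -41, -55]
  [16, 29, 29, -4, 40] -> [16, 29, -4, 40] -> [16, -4, 40] -> [-4, 16, 40] -> [5, 25, 49] -> [-5, -25, -49]
  [22, 22, -5, -13, 13, 19, 19, 11] -> [22, -5, -13, 13, 19, 11] -> [22] -> [22] -> [31] -> [-31]
  [43, -22, -34, 36] -> [43, -22, -34, 36] -> [-22, -34, 36] -> [-34, -22, 36] -> [-25, -13, 45] -> [25, 13, -45]
  [-21, -16, -4, 46] -> [-21, -16, -4, 46] -> [-16, -4, 46] -> [-16, -4, 46] -> [-7, 5, 55] -> [7, -5, -55]

[3, -21, -41, -55]; [-5, -25, -49]; [-31]; [25, 13, -45]; [7, -5, -55]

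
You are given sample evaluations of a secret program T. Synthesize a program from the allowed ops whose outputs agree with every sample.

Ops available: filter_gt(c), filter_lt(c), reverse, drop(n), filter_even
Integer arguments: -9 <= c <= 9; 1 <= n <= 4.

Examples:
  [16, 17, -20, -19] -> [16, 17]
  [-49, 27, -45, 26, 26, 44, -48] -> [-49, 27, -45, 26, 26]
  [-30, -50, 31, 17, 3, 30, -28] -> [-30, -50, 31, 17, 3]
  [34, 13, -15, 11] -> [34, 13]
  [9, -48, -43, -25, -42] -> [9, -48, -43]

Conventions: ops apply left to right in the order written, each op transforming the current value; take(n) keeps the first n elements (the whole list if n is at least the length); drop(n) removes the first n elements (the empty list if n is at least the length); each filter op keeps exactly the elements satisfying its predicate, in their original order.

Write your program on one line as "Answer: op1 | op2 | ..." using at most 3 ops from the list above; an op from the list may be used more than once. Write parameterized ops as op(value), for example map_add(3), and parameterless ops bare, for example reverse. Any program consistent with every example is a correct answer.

reverse | drop(2) | reverse

Check, running the answer program on each example:
  [16, 17, -20, -19] -> [-19, -20, 17, 16] -> [17, 16] -> [16, 17]
  [-49, 27, -45, 26, 26, 44, -48] -> [-48, 44, 26, 26, -45, 27, -49] -> [26, 26, -45, 27, -49] -> [-49, 27, -45, 26, 26]
  [-30, -50, 31, 17, 3, 30, -28] -> [-28, 30, 3, 17, 31, -50, -30] -> [3, 17, 31, -50, -30] -> [-30, -50, 31, 17, 3]
  [34, 13, -15, 11] -> [11, -15, 13, 34] -> [13, 34] -> [34, 13]
  [9, -48, -43, -25, -42] -> [-42, -25, -43, -48, 9] -> [-43, -48, 9] -> [9, -48, -43]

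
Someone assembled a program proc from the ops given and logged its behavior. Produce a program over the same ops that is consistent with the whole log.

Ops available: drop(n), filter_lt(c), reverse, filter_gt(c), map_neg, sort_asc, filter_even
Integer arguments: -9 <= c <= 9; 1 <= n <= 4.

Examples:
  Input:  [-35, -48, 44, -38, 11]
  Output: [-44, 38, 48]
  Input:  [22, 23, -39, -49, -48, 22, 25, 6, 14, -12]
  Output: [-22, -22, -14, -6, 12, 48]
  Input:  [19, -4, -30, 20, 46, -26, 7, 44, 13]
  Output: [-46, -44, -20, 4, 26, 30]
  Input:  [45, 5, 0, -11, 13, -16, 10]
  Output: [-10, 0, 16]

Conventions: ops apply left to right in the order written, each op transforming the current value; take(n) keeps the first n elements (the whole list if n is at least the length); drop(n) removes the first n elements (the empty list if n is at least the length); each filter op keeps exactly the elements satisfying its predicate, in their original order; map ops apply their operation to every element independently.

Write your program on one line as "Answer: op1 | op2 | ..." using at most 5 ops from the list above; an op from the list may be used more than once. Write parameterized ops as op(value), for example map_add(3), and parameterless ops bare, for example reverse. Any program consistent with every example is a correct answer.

reverse | filter_even | map_neg | sort_asc

Check, running the answer program on each example:
  [-35, -48, 44, -38, 11] -> [11, -38, 44, -48, -35] -> [-38, 44, -48] -> [38, -44, 48] -> [-44, 38, 48]
  [22, 23, -39, -49, -48, 22, 25, 6, 14, -12] -> [-12, 14, 6, 25, 22, -48, -49, -39, 23, 22] -> [-12, 14, 6, 22, -48, 22] -> [12, -14, -6, -22, 48, -22] -> [-22, -22, -14, -6, 12, 48]
  [19, -4, -30, 20, 46, -26, 7, 44, 13] -> [13, 44, 7, -26, 46, 20, -30, -4, 19] -> [44, -26, 46, 20, -30, -4] -> [-44, 26, -46, -20, 30, 4] -> [-46, -44, -20, 4, 26, 30]
  [45, 5, 0, -11, 13, -16, 10] -> [10, -16, 13, -11, 0, 5, 45] -> [10, -16, 0] -> [-10, 16, 0] -> [-10, 0, 16]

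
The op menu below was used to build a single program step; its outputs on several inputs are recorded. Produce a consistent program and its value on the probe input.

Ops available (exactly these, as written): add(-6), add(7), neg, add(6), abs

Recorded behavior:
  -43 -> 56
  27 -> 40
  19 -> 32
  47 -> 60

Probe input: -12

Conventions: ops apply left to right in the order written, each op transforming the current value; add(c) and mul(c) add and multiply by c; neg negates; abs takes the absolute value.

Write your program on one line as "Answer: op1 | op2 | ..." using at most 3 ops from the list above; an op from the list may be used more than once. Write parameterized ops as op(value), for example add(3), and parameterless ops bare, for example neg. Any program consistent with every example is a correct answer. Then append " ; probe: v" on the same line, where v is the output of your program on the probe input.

abs | add(7) | add(6) ; probe: 25

Check, running the answer program on each example:
  -43 -> 43 -> 50 -> 56
  27 -> 27 -> 34 -> 40
  19 -> 19 -> 26 -> 32
  47 -> 47 -> 54 -> 60
  probe: -12 -> 12 -> 19 -> 25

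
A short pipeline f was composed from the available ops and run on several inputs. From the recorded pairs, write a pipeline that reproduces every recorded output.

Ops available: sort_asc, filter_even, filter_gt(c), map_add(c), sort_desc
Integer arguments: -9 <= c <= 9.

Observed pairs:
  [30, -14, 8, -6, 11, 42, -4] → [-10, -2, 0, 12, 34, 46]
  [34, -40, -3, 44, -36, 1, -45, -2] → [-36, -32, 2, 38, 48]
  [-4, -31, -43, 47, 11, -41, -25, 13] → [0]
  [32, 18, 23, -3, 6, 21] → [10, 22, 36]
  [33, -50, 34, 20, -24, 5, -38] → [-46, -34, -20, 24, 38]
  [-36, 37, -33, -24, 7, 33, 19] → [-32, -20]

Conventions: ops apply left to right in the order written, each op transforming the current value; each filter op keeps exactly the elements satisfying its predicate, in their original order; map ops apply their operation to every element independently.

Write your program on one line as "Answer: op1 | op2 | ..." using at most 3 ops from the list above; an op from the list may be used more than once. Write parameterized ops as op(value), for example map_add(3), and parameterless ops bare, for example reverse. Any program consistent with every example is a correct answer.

sort_asc | filter_even | map_add(4)

Check, running the answer program on each example:
  [30, -14, 8, -6, 11, 42, -4] -> [-14, -6, -4, 8, 11, 30, 42] -> [-14, -6, -4, 8, 30, 42] -> [-10, -2, 0, 12, 34, 46]
  [34, -40, -3, 44, -36, 1, -45, -2] -> [-45, -40, -36, -3, -2, 1, 34, 44] -> [-40, -36, -2, 34, 44] -> [-36, -32, 2, 38, 48]
  [-4, -31, -43, 47, 11, -41, -25, 13] -> [-43, -41, -31, -25, -4, 11, 13, 47] -> [-4] -> [0]
  [32, 18, 23, -3, 6, 21] -> [-3, 6, 18, 21, 23, 32] -> [6, 18, 32] -> [10, 22, 36]
  [33, -50, 34, 20, -24, 5, -38] -> [-50, -38, -24, 5, 20, 33, 34] -> [-50, -38, -24, 20, 34] -> [-46, -34, -20, 24, 38]
  [-36, 37, -33, -24, 7, 33, 19] -> [-36, -33, -24, 7, 19, 33, 37] -> [-36, -24] -> [-32, -20]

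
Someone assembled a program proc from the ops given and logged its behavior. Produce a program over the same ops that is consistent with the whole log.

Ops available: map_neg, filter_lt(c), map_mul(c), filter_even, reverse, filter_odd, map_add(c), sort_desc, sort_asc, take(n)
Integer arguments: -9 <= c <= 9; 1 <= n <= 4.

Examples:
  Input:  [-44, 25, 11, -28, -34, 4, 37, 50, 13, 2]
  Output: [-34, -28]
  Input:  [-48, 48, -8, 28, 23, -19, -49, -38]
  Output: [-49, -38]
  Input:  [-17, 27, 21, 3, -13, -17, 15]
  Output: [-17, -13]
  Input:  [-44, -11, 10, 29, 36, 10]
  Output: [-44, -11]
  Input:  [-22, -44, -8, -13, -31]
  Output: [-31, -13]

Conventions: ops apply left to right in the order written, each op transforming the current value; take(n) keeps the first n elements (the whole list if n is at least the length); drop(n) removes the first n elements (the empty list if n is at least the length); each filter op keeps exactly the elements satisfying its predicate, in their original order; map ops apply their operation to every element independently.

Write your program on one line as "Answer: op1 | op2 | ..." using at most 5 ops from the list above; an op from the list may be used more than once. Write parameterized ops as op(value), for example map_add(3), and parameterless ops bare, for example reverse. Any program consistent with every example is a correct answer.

filter_lt(0) | reverse | take(2) | sort_asc

Check, running the answer program on each example:
  [-44, 25, 11, -28, -34, 4, 37, 50, 13, 2] -> [-44, -28, -34] -> [-34, -28, -44] -> [-34, -28] -> [-34, -28]
  [-48, 48, -8, 28, 23, -19, -49, -38] -> [-48, -8, -19, -49, -38] -> [-38, -49, -19, -8, -48] -> [-38, -49] -> [-49, -38]
  [-17, 27, 21, 3, -13, -17, 15] -> [-17, -13, -17] -> [-17, -13, -17] -> [-17, -13] -> [-17, -13]
  [-44, -11, 10, 29, 36, 10] -> [-44, -11] -> [-11, -44] -> [-11, -44] -> [-44, -11]
  [-22, -44, -8, -13, -31] -> [-22, -44, -8, -13, -31] -> [-31, -13, -8, -44, -22] -> [-31, -13] -> [-31, -13]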